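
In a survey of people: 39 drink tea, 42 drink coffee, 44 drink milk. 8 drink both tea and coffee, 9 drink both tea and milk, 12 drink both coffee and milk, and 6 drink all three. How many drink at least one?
|A∪B∪C| = 39+42+44-8-9-12+6 = 102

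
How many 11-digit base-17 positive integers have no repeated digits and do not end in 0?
Last digit: 16 nonzero choices. First digit: 15 (nonzero, ≠last). Middle 9: P(15,9) = 1816214400. Total = 435891456000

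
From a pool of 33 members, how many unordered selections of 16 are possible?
C(33,16) = 33!/(16!×17!) = 1166803110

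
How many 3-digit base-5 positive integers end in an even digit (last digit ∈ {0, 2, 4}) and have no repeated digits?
Last∈{0,2,4}. Last=0: 12. Last nonzero: 2×3×P(3,1) = 18. Total = 30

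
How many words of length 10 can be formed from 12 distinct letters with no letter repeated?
P(12,10) = 12!/(12-10)! = 239500800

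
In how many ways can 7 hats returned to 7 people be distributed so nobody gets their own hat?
!7 = Σ_{j=0}^{7} (-1)^j·7!/j! = 5040 - 5040 + 2520 - 840 + 210 - 42 + 7 - 1 = 1854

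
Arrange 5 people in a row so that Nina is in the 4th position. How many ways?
Fix one position: (5-1)! = 24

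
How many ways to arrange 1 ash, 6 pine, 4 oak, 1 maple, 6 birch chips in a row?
18! / (1! × 6! × 4! × 1! × 6!) = 514594080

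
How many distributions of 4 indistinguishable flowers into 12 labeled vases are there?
C(4+12-1, 12-1) = C(15, 11) = 1365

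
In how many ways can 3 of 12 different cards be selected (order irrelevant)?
C(12,3) = 12!/(3!×9!) = 220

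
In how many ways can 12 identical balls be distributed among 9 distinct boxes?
C(12+9-1, 9-1) = C(20, 8) = 125970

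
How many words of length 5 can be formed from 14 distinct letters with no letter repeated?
P(14,5) = 14!/(14-5)! = 240240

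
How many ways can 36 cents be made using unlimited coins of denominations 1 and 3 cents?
Coefficient of x^36 in 1/(1-x^1) · 1/(1-x^3). Use j coins of 3 for j = 0..⌊36/3⌋ = 12, the rest in 1s: 12 + 1 = 13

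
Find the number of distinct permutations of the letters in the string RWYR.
4! / (1! × 2! × 1!) = 12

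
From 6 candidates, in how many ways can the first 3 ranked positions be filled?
P(6,3) = 6!/(6-3)! = 120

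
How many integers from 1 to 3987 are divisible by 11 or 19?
⌊3987/11⌋ + ⌊3987/19⌋ - ⌊3987/209⌋ = 362 + 209 - 19 = 552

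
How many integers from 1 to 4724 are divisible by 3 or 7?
⌊4724/3⌋ + ⌊4724/7⌋ - ⌊4724/21⌋ = 1574 + 674 - 224 = 2024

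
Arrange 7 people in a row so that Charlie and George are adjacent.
Treat as block: (7-1)! × 2! = 720 × 2 = 1440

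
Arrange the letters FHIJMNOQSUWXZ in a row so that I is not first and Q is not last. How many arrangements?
By inclusion-exclusion: 13! - 2×(13-1)! + (13-2)! = 6227020800 - 958003200 + 39916800 = 5308934400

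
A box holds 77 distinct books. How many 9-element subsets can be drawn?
C(77,9) = 77!/(9!×68!) = 161322559475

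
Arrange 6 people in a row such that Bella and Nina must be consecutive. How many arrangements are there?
Treat the 2 as one block: (6-2+1)! × 2! = 120 × 2 = 240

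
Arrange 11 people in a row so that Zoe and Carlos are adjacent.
Treat as block: (11-1)! × 2! = 3628800 × 2 = 7257600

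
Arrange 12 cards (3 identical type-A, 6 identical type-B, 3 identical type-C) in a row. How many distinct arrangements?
12! / (3! × 6! × 3!) = 18480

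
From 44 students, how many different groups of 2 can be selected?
C(44,2) = 44!/(2!×42!) = 946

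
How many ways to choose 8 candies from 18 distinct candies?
C(18,8) = 18!/(8!×10!) = 43758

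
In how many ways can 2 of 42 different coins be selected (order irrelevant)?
C(42,2) = 42!/(2!×40!) = 861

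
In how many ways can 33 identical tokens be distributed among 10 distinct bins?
C(33+10-1, 10-1) = C(42, 9) = 445891810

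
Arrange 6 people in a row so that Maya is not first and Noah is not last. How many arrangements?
By inclusion-exclusion: 6! - 2×(6-1)! + (6-2)! = 720 - 240 + 24 = 504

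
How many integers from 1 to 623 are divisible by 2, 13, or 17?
⌊623/2⌋+⌊623/13⌋+⌊623/17⌋ - ⌊623/26⌋-⌊623/34⌋-⌊623/221⌋ + ⌊623/442⌋ = 311+47+36 - 23-18-2 + 1 = 352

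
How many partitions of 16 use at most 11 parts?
By conjugation, equals partitions of 16 into parts ≤ 11. Let r_j(i) = number of partitions of i into parts ≤ j, for i = 0..16. r_1(i) = 1 for all i; r_j(i) = r_{j-1}(i) + r_j(i-j). Rows j = 2..11: ≤2: 1 1 2 2 3 3 4 4 5 5 6 6 7 7 8 8 9; ≤3: 1 1 2 3 4 5 7 8 10 12 14 16 19 21 24 27 30; ≤4: 1 1 2 3 5 6 9 11 15 18 23 27 34 39 47 54 64; ≤5: 1 1 2 3 5 7 10 13 18 23 30 37 47 57 70 84 101; ≤6: 1 1 2 3 5 7 11 14 20 26 35 44 58 71 90 110 136; ≤7: 1 1 2 3 5 7 11 15 21 28 38 49 65 82 105 131 164; ≤8: 1 1 2 3 5 7 11 15 22 29 40 52 70 89 116 146 186; ≤9: 1 1 2 3 5 7 11 15 22 30 41 54 73 94 123 157 201; ≤10: 1 1 2 3 5 7 11 15 22 30 42 55 75 97 128 164 212; ≤11: 1 1 2 3 5 7 11 15 22 30 42 56 76 99 131 169 219. r_11(16) = 219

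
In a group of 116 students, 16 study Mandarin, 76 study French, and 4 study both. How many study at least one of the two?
|A∪B| = |A| + |B| - |A∩B| = 16 + 76 - 4 = 88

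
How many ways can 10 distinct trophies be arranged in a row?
10! = 3628800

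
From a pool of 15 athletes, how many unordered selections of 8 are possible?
C(15,8) = 15!/(8!×7!) = 6435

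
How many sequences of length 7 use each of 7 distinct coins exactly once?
7! = 5040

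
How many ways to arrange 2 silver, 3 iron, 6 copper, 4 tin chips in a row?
15! / (2! × 3! × 6! × 4!) = 6306300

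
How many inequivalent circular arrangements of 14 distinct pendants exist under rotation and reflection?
(14-1)!/2 = 6227020800/2 = 3113510400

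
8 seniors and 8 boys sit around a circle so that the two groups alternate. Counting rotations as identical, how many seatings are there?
Fix one of the seniors: (8-1)! ways for the remaining seniors, × 8! ways for the boys = 5040 × 40320 = 203212800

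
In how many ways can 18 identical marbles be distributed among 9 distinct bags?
C(18+9-1, 9-1) = C(26, 8) = 1562275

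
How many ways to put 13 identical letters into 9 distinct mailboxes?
C(13+9-1, 9-1) = C(21, 8) = 203490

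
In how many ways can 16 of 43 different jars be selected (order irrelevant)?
C(43,16) = 43!/(16!×27!) = 265182149218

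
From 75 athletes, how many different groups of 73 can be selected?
C(75,73) = 75!/(73!×2!) = 2775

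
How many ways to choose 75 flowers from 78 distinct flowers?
C(78,75) = 78!/(75!×3!) = 76076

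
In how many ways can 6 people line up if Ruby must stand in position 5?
Fix one position: (6-1)! = 120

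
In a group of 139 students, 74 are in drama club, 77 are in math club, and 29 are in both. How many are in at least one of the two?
|A∪B| = |A| + |B| - |A∩B| = 74 + 77 - 29 = 122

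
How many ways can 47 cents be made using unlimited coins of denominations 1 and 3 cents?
Coefficient of x^47 in 1/(1-x^1) · 1/(1-x^3). Use j coins of 3 for j = 0..⌊47/3⌋ = 15, the rest in 1s: 15 + 1 = 16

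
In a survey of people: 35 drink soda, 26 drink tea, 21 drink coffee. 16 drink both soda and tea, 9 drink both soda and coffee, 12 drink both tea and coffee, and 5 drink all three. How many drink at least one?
|A∪B∪C| = 35+26+21-16-9-12+5 = 50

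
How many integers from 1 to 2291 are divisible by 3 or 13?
⌊2291/3⌋ + ⌊2291/13⌋ - ⌊2291/39⌋ = 763 + 176 - 58 = 881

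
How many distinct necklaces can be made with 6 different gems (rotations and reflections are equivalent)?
(6-1)!/2 = 120/2 = 60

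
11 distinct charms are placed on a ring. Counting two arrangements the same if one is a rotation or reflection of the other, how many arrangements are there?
(11-1)!/2 = 3628800/2 = 1814400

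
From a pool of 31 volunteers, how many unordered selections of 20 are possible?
C(31,20) = 31!/(20!×11!) = 84672315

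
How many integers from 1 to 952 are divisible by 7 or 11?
⌊952/7⌋ + ⌊952/11⌋ - ⌊952/77⌋ = 136 + 86 - 12 = 210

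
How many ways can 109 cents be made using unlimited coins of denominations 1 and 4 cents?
Coefficient of x^109 in 1/(1-x^1) · 1/(1-x^4). Use j coins of 4 for j = 0..⌊109/4⌋ = 27, the rest in 1s: 27 + 1 = 28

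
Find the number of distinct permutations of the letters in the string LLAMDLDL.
8! / (1! × 4! × 2! × 1!) = 840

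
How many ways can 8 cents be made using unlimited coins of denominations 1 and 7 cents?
Coefficient of x^8 in 1/(1-x^1) · 1/(1-x^7). Use j coins of 7 for j = 0..⌊8/7⌋ = 1, the rest in 1s: 1 + 1 = 2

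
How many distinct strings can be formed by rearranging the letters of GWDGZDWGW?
9! / (2! × 3! × 3! × 1!) = 5040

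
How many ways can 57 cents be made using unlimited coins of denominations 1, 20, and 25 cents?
Coefficient of x^57 in 1/(1-x^1) · 1/(1-x^20) · 1/(1-x^25). Case on j = number of 25-cent coins (j = 0..2); remainder r = 57 - 25j is made from {1,20} in ⌊r/20⌋+1 ways. r = 57, 32, 7 → 3 + 2 + 1 = 6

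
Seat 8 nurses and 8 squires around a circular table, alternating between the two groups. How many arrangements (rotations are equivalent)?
Fix one of the nurses: (8-1)! ways for the remaining nurses, × 8! ways for the squires = 5040 × 40320 = 203212800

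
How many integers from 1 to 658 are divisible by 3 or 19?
⌊658/3⌋ + ⌊658/19⌋ - ⌊658/57⌋ = 219 + 34 - 11 = 242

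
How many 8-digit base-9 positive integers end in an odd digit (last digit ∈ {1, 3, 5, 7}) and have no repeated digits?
Last∈{1,3,5,7}. Last=0: 0. Last nonzero: 4×7×P(7,6) = 141120. Total = 141120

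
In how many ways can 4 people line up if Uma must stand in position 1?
Fix one position: (4-1)! = 6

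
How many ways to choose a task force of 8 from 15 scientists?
C(15,8) = 15!/(8!×7!) = 6435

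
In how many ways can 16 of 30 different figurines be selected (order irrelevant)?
C(30,16) = 30!/(16!×14!) = 145422675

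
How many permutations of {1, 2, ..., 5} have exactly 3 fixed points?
Choose the 3 fixed points C(5,3) = 10, derange the rest: !2 = Σ_{j=0}^{2} (-1)^j·2!/j! = 2 - 2 + 1 = 1. Product = 10 × 1 = 10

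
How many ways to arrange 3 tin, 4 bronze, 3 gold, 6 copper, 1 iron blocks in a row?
17! / (3! × 4! × 3! × 6! × 1!) = 571771200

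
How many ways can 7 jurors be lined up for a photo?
7! = 5040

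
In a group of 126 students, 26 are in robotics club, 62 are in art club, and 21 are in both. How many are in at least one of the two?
|A∪B| = |A| + |B| - |A∩B| = 26 + 62 - 21 = 67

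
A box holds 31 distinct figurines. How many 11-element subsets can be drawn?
C(31,11) = 31!/(11!×20!) = 84672315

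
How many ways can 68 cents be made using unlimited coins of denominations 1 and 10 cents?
Coefficient of x^68 in 1/(1-x^1) · 1/(1-x^10). Use j coins of 10 for j = 0..⌊68/10⌋ = 6, the rest in 1s: 6 + 1 = 7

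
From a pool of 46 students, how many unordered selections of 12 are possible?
C(46,12) = 46!/(12!×34!) = 38910617655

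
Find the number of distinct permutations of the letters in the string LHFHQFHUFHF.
11! / (1! × 1! × 4! × 1! × 4!) = 69300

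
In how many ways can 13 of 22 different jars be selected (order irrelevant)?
C(22,13) = 22!/(13!×9!) = 497420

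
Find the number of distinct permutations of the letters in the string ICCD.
4! / (2! × 1! × 1!) = 12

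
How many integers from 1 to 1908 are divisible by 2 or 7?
⌊1908/2⌋ + ⌊1908/7⌋ - ⌊1908/14⌋ = 954 + 272 - 136 = 1090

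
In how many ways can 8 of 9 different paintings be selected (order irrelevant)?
C(9,8) = 9!/(8!×1!) = 9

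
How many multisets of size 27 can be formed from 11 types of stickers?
C(27+11-1, 11-1) = C(37, 10) = 348330136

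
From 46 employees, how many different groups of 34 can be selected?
C(46,34) = 46!/(34!×12!) = 38910617655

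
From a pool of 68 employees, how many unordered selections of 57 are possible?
C(68,57) = 68!/(57!×11!) = 1533058025824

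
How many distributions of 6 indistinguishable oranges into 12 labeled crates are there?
C(6+12-1, 12-1) = C(17, 11) = 12376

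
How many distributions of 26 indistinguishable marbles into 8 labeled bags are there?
C(26+8-1, 8-1) = C(33, 7) = 4272048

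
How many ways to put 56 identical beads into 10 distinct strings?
C(56+10-1, 10-1) = C(65, 9) = 31966749880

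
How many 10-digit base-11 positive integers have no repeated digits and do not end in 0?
Last digit: 10 nonzero choices. First digit: 9 (nonzero, ≠last). Middle 8: P(9,8) = 362880. Total = 32659200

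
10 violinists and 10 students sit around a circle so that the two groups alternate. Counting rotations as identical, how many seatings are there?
Fix one of the violinists: (10-1)! ways for the remaining violinists, × 10! ways for the students = 362880 × 3628800 = 1316818944000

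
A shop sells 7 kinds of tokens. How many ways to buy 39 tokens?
C(39+7-1, 7-1) = C(45, 6) = 8145060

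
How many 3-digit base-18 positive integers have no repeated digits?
First digit: 17 choices (nonzero). Then descending: 17 × 17 × 16 = 4624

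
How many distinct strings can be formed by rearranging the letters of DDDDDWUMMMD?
11! / (1! × 6! × 1! × 3!) = 9240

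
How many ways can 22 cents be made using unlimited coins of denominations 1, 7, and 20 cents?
Coefficient of x^22 in 1/(1-x^1) · 1/(1-x^7) · 1/(1-x^20). Case on j = number of 20-cent coins (j = 0..1); remainder r = 22 - 20j is made from {1,7} in ⌊r/7⌋+1 ways. r = 22, 2 → 4 + 1 = 5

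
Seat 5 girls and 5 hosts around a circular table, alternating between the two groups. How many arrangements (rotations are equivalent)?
Fix one of the girls: (5-1)! ways for the remaining girls, × 5! ways for the hosts = 24 × 120 = 2880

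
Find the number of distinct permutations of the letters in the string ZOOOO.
5! / (1! × 4!) = 5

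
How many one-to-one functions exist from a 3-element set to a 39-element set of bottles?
P(39,3) = 39!/(39-3)! = 54834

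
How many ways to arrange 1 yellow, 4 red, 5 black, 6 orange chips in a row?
16! / (1! × 4! × 5! × 6!) = 10090080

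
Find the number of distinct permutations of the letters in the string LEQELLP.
7! / (1! × 1! × 3! × 2!) = 420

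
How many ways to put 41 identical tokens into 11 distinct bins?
C(41+11-1, 11-1) = C(51, 10) = 12777711870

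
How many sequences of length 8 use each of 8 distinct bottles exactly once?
8! = 40320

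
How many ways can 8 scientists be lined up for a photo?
8! = 40320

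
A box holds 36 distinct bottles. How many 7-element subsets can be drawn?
C(36,7) = 36!/(7!×29!) = 8347680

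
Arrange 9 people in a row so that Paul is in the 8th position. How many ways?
Fix one position: (9-1)! = 40320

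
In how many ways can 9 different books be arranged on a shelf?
9! = 362880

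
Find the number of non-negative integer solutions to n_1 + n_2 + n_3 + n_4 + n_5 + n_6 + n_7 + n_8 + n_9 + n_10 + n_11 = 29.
C(29+11-1, 11-1) = C(39, 10) = 635745396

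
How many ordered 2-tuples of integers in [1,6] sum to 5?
Coefficient of x^5 in (x + x² + ... + x^6)^2. By inclusion-exclusion on dice exceeding 6: Σ_j (-1)^j C(2,j)·C(5-1-6j, 1) = C(2,0)·C(4,1) = 1·4 = 4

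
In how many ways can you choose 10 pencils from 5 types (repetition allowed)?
C(10+5-1, 5-1) = C(14, 4) = 1001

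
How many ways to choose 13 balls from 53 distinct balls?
C(53,13) = 53!/(13!×40!) = 841392966470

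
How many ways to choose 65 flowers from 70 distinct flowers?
C(70,65) = 70!/(65!×5!) = 12103014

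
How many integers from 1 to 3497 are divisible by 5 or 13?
⌊3497/5⌋ + ⌊3497/13⌋ - ⌊3497/65⌋ = 699 + 269 - 53 = 915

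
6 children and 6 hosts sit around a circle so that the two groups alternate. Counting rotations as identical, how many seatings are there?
Fix one of the children: (6-1)! ways for the remaining children, × 6! ways for the hosts = 120 × 720 = 86400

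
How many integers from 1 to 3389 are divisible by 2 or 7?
⌊3389/2⌋ + ⌊3389/7⌋ - ⌊3389/14⌋ = 1694 + 484 - 242 = 1936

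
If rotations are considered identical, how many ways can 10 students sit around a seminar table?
Circular: fix one position, arrange the rest. (10-1)! = 362880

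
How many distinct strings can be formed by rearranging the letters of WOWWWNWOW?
9! / (6! × 2! × 1!) = 252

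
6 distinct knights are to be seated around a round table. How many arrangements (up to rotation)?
Circular: fix one position, arrange the rest. (6-1)! = 120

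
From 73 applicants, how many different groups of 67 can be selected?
C(73,67) = 73!/(67!×6!) = 170230452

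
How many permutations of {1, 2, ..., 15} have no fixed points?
!15 = Σ_{j=0}^{15} (-1)^j·15!/j! = 1307674368000 - 1307674368000 + 653837184000 - 217945728000 + 54486432000 - 10897286400 + 1816214400 - 259459200 + 32432400 - 3603600 + 360360 - 32760 + 2730 - 210 + 15 - 1 = 481066515734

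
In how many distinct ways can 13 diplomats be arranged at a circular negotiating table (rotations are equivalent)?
Circular: fix one position, arrange the rest. (13-1)! = 479001600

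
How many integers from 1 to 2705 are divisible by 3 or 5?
⌊2705/3⌋ + ⌊2705/5⌋ - ⌊2705/15⌋ = 901 + 541 - 180 = 1262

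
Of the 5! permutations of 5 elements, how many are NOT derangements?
Complement of the derangements. !5 = Σ_{j=0}^{5} (-1)^j·5!/j! = 120 - 120 + 60 - 20 + 5 - 1 = 44. 5! - !5 = 120 - 44 = 76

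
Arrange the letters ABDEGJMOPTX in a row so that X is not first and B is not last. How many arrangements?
By inclusion-exclusion: 11! - 2×(11-1)! + (11-2)! = 39916800 - 7257600 + 362880 = 33022080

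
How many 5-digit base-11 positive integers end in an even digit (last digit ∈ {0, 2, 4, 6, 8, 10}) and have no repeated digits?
Last∈{0,2,4,6,8,10}. Last=0: 5040. Last nonzero: 5×9×P(9,3) = 22680. Total = 27720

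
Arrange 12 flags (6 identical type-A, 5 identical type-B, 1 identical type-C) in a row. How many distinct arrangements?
12! / (6! × 5! × 1!) = 5544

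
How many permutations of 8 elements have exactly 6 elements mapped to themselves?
Choose the 6 fixed points C(8,6) = 28, derange the rest: !2 = Σ_{j=0}^{2} (-1)^j·2!/j! = 2 - 2 + 1 = 1. Product = 28 × 1 = 28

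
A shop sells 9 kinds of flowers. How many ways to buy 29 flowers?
C(29+9-1, 9-1) = C(37, 8) = 38608020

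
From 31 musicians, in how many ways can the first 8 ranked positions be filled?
P(31,8) = 31!/(31-8)! = 318073392000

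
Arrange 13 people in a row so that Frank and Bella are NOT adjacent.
Total - adjacent = 13! - (13-1)!×2 = 6227020800 - 958003200 = 5269017600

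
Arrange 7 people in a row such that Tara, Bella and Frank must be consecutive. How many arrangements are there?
Treat the 3 as one block: (7-3+1)! × 3! = 120 × 6 = 720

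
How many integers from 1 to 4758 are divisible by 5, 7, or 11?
⌊4758/5⌋+⌊4758/7⌋+⌊4758/11⌋ - ⌊4758/35⌋-⌊4758/55⌋-⌊4758/77⌋ + ⌊4758/385⌋ = 951+679+432 - 135-86-61 + 12 = 1792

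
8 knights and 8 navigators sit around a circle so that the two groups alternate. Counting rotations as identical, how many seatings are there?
Fix one of the knights: (8-1)! ways for the remaining knights, × 8! ways for the navigators = 5040 × 40320 = 203212800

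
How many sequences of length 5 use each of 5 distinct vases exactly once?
5! = 120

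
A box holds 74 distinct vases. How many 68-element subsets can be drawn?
C(74,68) = 74!/(68!×6!) = 185250786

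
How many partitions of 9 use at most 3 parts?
By conjugation, equals partitions of 9 into parts ≤ 3. Let r_j(i) = number of partitions of i into parts ≤ j, for i = 0..9. r_1(i) = 1 for all i; r_j(i) = r_{j-1}(i) + r_j(i-j). Rows j = 2..3: ≤2: 1 1 2 2 3 3 4 4 5 5; ≤3: 1 1 2 3 4 5 7 8 10 12. r_3(9) = 12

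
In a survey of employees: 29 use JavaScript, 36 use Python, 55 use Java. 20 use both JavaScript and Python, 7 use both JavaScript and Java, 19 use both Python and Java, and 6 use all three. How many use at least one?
|A∪B∪C| = 29+36+55-20-7-19+6 = 80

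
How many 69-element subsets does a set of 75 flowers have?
C(75,69) = 75!/(69!×6!) = 201359550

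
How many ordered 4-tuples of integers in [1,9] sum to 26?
Coefficient of x^26 in (x + x² + ... + x^9)^4. By inclusion-exclusion on dice exceeding 9: Σ_j (-1)^j C(4,j)·C(26-1-9j, 3) = C(4,0)·C(25,3) - C(4,1)·C(16,3) + C(4,2)·C(7,3) = 1·2300 - 4·560 + 6·35 = 270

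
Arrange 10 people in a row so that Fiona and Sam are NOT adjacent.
Total - adjacent = 10! - (10-1)!×2 = 3628800 - 725760 = 2903040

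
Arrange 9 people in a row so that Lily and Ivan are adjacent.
Treat as block: (9-1)! × 2! = 40320 × 2 = 80640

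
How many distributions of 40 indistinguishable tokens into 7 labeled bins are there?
C(40+7-1, 7-1) = C(46, 6) = 9366819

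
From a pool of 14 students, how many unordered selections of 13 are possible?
C(14,13) = 14!/(13!×1!) = 14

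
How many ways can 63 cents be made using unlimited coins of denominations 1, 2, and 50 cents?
Coefficient of x^63 in 1/(1-x^1) · 1/(1-x^2) · 1/(1-x^50). Case on j = number of 50-cent coins (j = 0..1); remainder r = 63 - 50j is made from {1,2} in ⌊r/2⌋+1 ways. r = 63, 13 → 32 + 7 = 39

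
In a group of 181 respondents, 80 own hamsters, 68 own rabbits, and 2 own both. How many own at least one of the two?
|A∪B| = |A| + |B| - |A∩B| = 80 + 68 - 2 = 146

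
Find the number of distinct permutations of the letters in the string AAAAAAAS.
8! / (1! × 7!) = 8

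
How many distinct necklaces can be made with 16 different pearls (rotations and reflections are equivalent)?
(16-1)!/2 = 1307674368000/2 = 653837184000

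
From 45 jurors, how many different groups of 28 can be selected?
C(45,28) = 45!/(28!×17!) = 1103068603890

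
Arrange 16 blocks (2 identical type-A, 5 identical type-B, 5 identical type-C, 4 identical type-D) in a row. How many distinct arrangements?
16! / (2! × 5! × 5! × 4!) = 30270240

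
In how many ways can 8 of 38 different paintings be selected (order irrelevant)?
C(38,8) = 38!/(8!×30!) = 48903492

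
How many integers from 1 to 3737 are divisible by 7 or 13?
⌊3737/7⌋ + ⌊3737/13⌋ - ⌊3737/91⌋ = 533 + 287 - 41 = 779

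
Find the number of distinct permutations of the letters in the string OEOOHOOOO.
9! / (7! × 1! × 1!) = 72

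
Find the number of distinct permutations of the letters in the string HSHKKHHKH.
9! / (3! × 1! × 5!) = 504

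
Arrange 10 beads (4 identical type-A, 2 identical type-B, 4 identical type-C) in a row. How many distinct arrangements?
10! / (4! × 2! × 4!) = 3150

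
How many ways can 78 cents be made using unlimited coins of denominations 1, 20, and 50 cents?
Coefficient of x^78 in 1/(1-x^1) · 1/(1-x^20) · 1/(1-x^50). Case on j = number of 50-cent coins (j = 0..1); remainder r = 78 - 50j is made from {1,20} in ⌊r/20⌋+1 ways. r = 78, 28 → 4 + 2 = 6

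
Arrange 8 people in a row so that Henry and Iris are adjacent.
Treat as block: (8-1)! × 2! = 5040 × 2 = 10080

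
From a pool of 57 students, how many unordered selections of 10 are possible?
C(57,10) = 57!/(10!×47!) = 43183019880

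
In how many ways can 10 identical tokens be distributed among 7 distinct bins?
C(10+7-1, 7-1) = C(16, 6) = 8008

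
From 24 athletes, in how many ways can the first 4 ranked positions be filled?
P(24,4) = 24!/(24-4)! = 255024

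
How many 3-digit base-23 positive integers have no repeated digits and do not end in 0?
Last digit: 22 nonzero choices. First digit: 21 (nonzero, ≠last). Middle 1: P(21,1) = 21. Total = 9702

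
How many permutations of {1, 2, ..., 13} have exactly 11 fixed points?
Choose the 11 fixed points C(13,11) = 78, derange the rest: !2 = Σ_{j=0}^{2} (-1)^j·2!/j! = 2 - 2 + 1 = 1. Product = 78 × 1 = 78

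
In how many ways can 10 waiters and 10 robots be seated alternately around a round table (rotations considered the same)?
Fix one of the waiters: (10-1)! ways for the remaining waiters, × 10! ways for the robots = 362880 × 3628800 = 1316818944000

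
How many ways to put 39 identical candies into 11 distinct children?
C(39+11-1, 11-1) = C(49, 10) = 8217822536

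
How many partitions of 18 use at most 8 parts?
By conjugation, equals partitions of 18 into parts ≤ 8. Let r_j(i) = number of partitions of i into parts ≤ j, for i = 0..18. r_1(i) = 1 for all i; r_j(i) = r_{j-1}(i) + r_j(i-j). Rows j = 2..8: ≤2: 1 1 2 2 3 3 4 4 5 5 6 6 7 7 8 8 9 9 10; ≤3: 1 1 2 3 4 5 7 8 10 12 14 16 19 21 24 27 30 33 37; ≤4: 1 1 2 3 5 6 9 11 15 18 23 27 34 39 47 54 64 72 84; ≤5: 1 1 2 3 5 7 10 13 18 23 30 37 47 57 70 84 101 119 141; ≤6: 1 1 2 3 5 7 11 14 20 26 35 44 58 71 90 110 136 163 199; ≤7: 1 1 2 3 5 7 11 15 21 28 38 49 65 82 105 131 164 201 248; ≤8: 1 1 2 3 5 7 11 15 22 29 40 52 70 89 116 146 186 230 288. r_8(18) = 288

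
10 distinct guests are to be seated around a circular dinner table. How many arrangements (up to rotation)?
Circular: fix one position, arrange the rest. (10-1)! = 362880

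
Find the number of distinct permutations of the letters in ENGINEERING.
11! / (3! × 3! × 2! × 2! × 1!) = 277200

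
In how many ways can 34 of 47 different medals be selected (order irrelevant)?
C(47,34) = 47!/(34!×13!) = 140676848445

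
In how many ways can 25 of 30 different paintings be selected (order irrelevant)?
C(30,25) = 30!/(25!×5!) = 142506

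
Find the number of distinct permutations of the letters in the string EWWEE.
5! / (3! × 2!) = 10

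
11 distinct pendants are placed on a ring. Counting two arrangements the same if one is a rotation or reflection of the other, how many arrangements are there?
(11-1)!/2 = 3628800/2 = 1814400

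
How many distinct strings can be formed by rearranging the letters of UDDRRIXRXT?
10! / (1! × 2! × 1! × 3! × 2! × 1!) = 151200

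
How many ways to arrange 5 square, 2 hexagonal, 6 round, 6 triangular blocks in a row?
19! / (5! × 2! × 6! × 6!) = 977728752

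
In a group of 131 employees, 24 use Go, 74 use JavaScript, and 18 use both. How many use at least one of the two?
|A∪B| = |A| + |B| - |A∩B| = 24 + 74 - 18 = 80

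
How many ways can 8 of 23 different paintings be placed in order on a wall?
P(23,8) = 23!/(23-8)! = 19769460480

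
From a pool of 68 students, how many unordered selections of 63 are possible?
C(68,63) = 68!/(63!×5!) = 10424128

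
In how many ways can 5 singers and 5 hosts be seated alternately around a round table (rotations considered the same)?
Fix one of the singers: (5-1)! ways for the remaining singers, × 5! ways for the hosts = 24 × 120 = 2880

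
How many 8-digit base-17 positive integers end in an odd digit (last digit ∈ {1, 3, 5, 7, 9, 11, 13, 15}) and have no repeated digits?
Last∈{1,3,5,7,9,11,13,15}. Last=0: 0. Last nonzero: 8×15×P(15,6) = 432432000. Total = 432432000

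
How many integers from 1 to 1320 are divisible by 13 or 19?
⌊1320/13⌋ + ⌊1320/19⌋ - ⌊1320/247⌋ = 101 + 69 - 5 = 165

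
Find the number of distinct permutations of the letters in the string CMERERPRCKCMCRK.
15! / (2! × 4! × 2! × 1! × 2! × 4!) = 283783500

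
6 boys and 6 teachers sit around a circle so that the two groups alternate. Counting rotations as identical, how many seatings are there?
Fix one of the boys: (6-1)! ways for the remaining boys, × 6! ways for the teachers = 120 × 720 = 86400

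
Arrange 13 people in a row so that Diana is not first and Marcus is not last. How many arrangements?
By inclusion-exclusion: 13! - 2×(13-1)! + (13-2)! = 6227020800 - 958003200 + 39916800 = 5308934400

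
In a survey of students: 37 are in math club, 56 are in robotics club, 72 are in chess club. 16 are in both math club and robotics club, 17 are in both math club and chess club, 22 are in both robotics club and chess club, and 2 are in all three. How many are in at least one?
|A∪B∪C| = 37+56+72-16-17-22+2 = 112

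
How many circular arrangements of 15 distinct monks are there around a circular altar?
Circular: fix one position, arrange the rest. (15-1)! = 87178291200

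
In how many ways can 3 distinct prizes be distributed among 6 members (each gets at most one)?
P(6,3) = 6!/(6-3)! = 120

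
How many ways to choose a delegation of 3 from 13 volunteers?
C(13,3) = 13!/(3!×10!) = 286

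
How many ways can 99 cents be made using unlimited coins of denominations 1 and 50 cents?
Coefficient of x^99 in 1/(1-x^1) · 1/(1-x^50). Use j coins of 50 for j = 0..⌊99/50⌋ = 1, the rest in 1s: 1 + 1 = 2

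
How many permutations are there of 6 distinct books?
6! = 720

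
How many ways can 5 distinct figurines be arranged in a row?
5! = 120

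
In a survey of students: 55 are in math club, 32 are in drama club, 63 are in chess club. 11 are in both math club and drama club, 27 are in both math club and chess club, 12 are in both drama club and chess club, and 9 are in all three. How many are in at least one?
|A∪B∪C| = 55+32+63-11-27-12+9 = 109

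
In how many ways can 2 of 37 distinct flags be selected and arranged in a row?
P(37,2) = 37!/(37-2)! = 1332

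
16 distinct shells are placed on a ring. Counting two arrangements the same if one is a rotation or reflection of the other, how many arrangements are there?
(16-1)!/2 = 1307674368000/2 = 653837184000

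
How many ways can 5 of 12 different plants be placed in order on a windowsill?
P(12,5) = 12!/(12-5)! = 95040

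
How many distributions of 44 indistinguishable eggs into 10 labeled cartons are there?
C(44+10-1, 10-1) = C(53, 9) = 4431613550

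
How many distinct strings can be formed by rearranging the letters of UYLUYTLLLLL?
11! / (1! × 2! × 6! × 2!) = 13860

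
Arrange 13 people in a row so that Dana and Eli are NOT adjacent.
Total - adjacent = 13! - (13-1)!×2 = 6227020800 - 958003200 = 5269017600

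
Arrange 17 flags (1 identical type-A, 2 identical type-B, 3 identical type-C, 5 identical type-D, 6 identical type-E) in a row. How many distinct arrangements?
17! / (1! × 2! × 3! × 5! × 6!) = 343062720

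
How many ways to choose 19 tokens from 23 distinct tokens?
C(23,19) = 23!/(19!×4!) = 8855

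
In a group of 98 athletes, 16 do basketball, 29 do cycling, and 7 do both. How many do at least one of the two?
|A∪B| = |A| + |B| - |A∩B| = 16 + 29 - 7 = 38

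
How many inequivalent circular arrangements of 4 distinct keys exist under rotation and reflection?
(4-1)!/2 = 6/2 = 3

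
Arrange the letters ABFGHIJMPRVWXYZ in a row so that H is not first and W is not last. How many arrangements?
By inclusion-exclusion: 15! - 2×(15-1)! + (15-2)! = 1307674368000 - 174356582400 + 6227020800 = 1139544806400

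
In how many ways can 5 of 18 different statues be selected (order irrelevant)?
C(18,5) = 18!/(5!×13!) = 8568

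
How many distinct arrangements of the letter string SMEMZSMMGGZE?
12! / (2! × 2! × 2! × 4! × 2!) = 1247400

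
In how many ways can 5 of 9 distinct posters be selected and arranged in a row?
P(9,5) = 9!/(9-5)! = 15120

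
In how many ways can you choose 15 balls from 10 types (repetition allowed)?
C(15+10-1, 10-1) = C(24, 9) = 1307504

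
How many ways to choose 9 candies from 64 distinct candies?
C(64,9) = 64!/(9!×55!) = 27540584512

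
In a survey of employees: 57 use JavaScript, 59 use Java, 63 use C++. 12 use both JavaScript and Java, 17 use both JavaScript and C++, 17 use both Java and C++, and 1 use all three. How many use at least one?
|A∪B∪C| = 57+59+63-12-17-17+1 = 134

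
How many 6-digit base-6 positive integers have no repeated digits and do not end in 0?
Last digit: 5 nonzero choices. First digit: 4 (nonzero, ≠last). Middle 4: P(4,4) = 24. Total = 480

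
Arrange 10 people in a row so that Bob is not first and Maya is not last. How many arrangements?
By inclusion-exclusion: 10! - 2×(10-1)! + (10-2)! = 3628800 - 725760 + 40320 = 2943360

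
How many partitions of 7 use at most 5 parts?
By conjugation, equals partitions of 7 into parts ≤ 5. Let r_j(i) = number of partitions of i into parts ≤ j, for i = 0..7. r_1(i) = 1 for all i; r_j(i) = r_{j-1}(i) + r_j(i-j). Rows j = 2..5: ≤2: 1 1 2 2 3 3 4 4; ≤3: 1 1 2 3 4 5 7 8; ≤4: 1 1 2 3 5 6 9 11; ≤5: 1 1 2 3 5 7 10 13. r_5(7) = 13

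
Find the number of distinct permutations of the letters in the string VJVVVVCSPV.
10! / (1! × 1! × 6! × 1! × 1!) = 5040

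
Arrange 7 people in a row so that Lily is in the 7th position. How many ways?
Fix one position: (7-1)! = 720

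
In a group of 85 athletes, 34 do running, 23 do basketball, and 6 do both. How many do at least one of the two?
|A∪B| = |A| + |B| - |A∩B| = 34 + 23 - 6 = 51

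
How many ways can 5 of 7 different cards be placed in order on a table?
P(7,5) = 7!/(7-5)! = 2520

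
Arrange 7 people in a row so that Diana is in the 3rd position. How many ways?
Fix one position: (7-1)! = 720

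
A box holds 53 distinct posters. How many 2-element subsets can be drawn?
C(53,2) = 53!/(2!×51!) = 1378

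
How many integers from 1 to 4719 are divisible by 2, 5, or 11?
⌊4719/2⌋+⌊4719/5⌋+⌊4719/11⌋ - ⌊4719/10⌋-⌊4719/22⌋-⌊4719/55⌋ + ⌊4719/110⌋ = 2359+943+429 - 471-214-85 + 42 = 3003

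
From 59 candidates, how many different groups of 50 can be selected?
C(59,50) = 59!/(50!×9!) = 12565671261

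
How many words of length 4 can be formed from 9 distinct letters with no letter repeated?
P(9,4) = 9!/(9-4)! = 3024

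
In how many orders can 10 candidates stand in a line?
10! = 3628800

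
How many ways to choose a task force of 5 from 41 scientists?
C(41,5) = 41!/(5!×36!) = 749398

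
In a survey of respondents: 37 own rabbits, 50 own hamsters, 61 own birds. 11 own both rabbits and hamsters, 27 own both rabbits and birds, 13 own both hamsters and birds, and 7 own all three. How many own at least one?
|A∪B∪C| = 37+50+61-11-27-13+7 = 104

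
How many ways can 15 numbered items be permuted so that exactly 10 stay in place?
Choose the 10 fixed points C(15,10) = 3003, derange the rest: !5 = Σ_{j=0}^{5} (-1)^j·5!/j! = 120 - 120 + 60 - 20 + 5 - 1 = 44. Product = 3003 × 44 = 132132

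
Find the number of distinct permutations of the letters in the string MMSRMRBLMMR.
11! / (1! × 1! × 5! × 1! × 3!) = 55440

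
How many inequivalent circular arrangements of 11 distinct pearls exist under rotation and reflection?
(11-1)!/2 = 3628800/2 = 1814400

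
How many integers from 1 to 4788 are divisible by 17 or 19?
⌊4788/17⌋ + ⌊4788/19⌋ - ⌊4788/323⌋ = 281 + 252 - 14 = 519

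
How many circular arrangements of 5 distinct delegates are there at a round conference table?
Circular: fix one position, arrange the rest. (5-1)! = 24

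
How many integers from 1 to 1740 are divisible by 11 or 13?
⌊1740/11⌋ + ⌊1740/13⌋ - ⌊1740/143⌋ = 158 + 133 - 12 = 279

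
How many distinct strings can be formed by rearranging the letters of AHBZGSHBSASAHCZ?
15! / (2! × 3! × 3! × 1! × 3! × 2! × 1!) = 1513512000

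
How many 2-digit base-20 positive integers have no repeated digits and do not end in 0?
Last digit: 19 nonzero choices. First digit: 18 (nonzero, ≠last). Middle 0: P(18,0) = 1. Total = 342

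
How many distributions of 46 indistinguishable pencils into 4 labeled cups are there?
C(46+4-1, 4-1) = C(49, 3) = 18424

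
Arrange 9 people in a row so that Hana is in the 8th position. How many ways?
Fix one position: (9-1)! = 40320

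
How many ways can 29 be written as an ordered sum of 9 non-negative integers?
C(29+9-1, 9-1) = C(37, 8) = 38608020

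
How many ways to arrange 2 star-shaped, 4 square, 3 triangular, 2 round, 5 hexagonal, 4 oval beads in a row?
20! / (2! × 4! × 3! × 2! × 5! × 4!) = 1466593128000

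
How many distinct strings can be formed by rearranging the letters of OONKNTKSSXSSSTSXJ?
17! / (6! × 2! × 2! × 2! × 2! × 1! × 2!) = 15437822400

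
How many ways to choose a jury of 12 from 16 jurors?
C(16,12) = 16!/(12!×4!) = 1820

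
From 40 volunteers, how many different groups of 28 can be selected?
C(40,28) = 40!/(28!×12!) = 5586853480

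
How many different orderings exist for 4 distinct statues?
4! = 24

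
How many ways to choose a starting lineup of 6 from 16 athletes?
C(16,6) = 16!/(6!×10!) = 8008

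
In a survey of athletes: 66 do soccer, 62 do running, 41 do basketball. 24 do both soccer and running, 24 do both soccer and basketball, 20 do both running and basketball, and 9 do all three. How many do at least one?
|A∪B∪C| = 66+62+41-24-24-20+9 = 110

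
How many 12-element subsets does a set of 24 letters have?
C(24,12) = 24!/(12!×12!) = 2704156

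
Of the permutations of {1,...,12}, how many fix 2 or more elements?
Exactly j fixed points: C(12,j)·!(12-j); sum over j ≥ 2 (derangement numbers via !m = (m-1)·(!(m-1) + !(m-2)): !0..!10 = 1, 0, 1, 2, 9, 44, 265, 1854, 14833, 133496, 1334961). Σ_{j=2}^{12} C(12,j)·!(12-j) = C(12,2)·!10 + C(12,3)·!9 + C(12,4)·!8 + C(12,5)·!7 + C(12,6)·!6 + C(12,7)·!5 + C(12,8)·!4 + C(12,9)·!3 + C(12,10)·!2 + C(12,11)·!1 + C(12,12)·!0 = 66·1334961 + 220·133496 + 495·14833 + 792·1854 + 924·265 + 792·44 + 495·9 + 220·2 + 66·1 + 12·0 + 1·1 = 126571919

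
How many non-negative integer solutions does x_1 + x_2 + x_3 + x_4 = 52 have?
C(52+4-1, 4-1) = C(55, 3) = 26235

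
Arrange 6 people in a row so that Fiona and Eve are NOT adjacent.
Total - adjacent = 6! - (6-1)!×2 = 720 - 240 = 480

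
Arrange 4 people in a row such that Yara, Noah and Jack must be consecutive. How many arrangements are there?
Treat the 3 as one block: (4-3+1)! × 3! = 2 × 6 = 12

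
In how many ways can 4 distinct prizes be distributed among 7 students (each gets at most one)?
P(7,4) = 7!/(7-4)! = 840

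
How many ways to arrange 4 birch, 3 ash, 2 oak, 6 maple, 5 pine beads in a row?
20! / (4! × 3! × 2! × 6! × 5!) = 97772875200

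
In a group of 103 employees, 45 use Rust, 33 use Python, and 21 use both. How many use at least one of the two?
|A∪B| = |A| + |B| - |A∩B| = 45 + 33 - 21 = 57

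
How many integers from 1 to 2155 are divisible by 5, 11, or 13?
⌊2155/5⌋+⌊2155/11⌋+⌊2155/13⌋ - ⌊2155/55⌋-⌊2155/65⌋-⌊2155/143⌋ + ⌊2155/715⌋ = 431+195+165 - 39-33-15 + 3 = 707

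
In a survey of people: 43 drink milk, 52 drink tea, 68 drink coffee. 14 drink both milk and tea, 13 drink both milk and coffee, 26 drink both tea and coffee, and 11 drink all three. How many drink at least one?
|A∪B∪C| = 43+52+68-14-13-26+11 = 121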